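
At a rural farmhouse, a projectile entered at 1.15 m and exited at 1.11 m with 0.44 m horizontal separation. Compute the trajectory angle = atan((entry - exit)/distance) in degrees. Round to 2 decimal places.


Bullet trajectory angle:
Height difference = 1.15 - 1.11 = 0.04 m
angle = atan(0.04 / 0.44)
angle = atan(0.090909)
angle = 5.19 degrees

5.19


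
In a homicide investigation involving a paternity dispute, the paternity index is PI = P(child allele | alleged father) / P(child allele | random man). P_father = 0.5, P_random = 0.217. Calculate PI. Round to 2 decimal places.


Paternity Index calculation:
PI = P(allele|father) / P(allele|random)
PI = 0.5 / 0.217
PI = 2.30

2.30


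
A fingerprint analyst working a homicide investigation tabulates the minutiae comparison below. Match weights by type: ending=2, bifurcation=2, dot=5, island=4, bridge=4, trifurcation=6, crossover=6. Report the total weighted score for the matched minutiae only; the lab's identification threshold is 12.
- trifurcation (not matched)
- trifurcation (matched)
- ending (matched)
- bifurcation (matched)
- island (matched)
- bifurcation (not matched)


Weighted minutiae match score:
  trifurcation: not matched, +0
  trifurcation: matched, +6 (running total 6)
  ending: matched, +2 (running total 8)
  bifurcation: matched, +2 (running total 10)
  island: matched, +4 (running total 14)
  bifurcation: not matched, +0
Total score = 14
Threshold = 12; verdict = identification

14


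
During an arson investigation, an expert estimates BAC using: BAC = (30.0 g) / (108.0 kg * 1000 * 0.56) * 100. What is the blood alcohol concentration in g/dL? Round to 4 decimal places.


Applying the Widmark formula:
BAC = (dose_g / (body_wt * 1000 * r)) * 100
Denominator = 108.0 * 1000 * 0.56 = 60480
BAC = (30.0 / 60480) * 100
BAC = 0.0496 g/dL

0.0496


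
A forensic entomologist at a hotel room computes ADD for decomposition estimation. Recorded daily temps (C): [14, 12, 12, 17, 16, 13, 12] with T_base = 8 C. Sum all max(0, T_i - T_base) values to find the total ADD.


Computing ADD day by day:
Day 1: max(0, 14 - 8) = 6
Day 2: max(0, 12 - 8) = 4
Day 3: max(0, 12 - 8) = 4
Day 4: max(0, 17 - 8) = 9
Day 5: max(0, 16 - 8) = 8
Day 6: max(0, 13 - 8) = 5
Day 7: max(0, 12 - 8) = 4
Total ADD = 40

40


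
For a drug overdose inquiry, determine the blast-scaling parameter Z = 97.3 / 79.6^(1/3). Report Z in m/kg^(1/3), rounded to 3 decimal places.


Scaled distance calculation:
W^(1/3) = 79.6^(1/3) = 4.301676
Z = R / W^(1/3) = 97.3 / 4.301676
Z = 22.619 m/kg^(1/3)

22.619


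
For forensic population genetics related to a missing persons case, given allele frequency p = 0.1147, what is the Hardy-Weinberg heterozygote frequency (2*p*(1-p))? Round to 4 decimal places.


Hardy-Weinberg heterozygote frequency:
q = 1 - p = 1 - 0.1147 = 0.8853
2pq = 2 * 0.1147 * 0.8853 = 0.2031

0.2031


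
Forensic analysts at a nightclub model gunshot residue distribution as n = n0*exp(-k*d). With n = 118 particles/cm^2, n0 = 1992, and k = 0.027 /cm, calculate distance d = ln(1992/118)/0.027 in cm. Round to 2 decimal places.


GSR distance calculation:
n0/n = 1992 / 118 = 16.881356
ln(n0/n) = 2.82621
d = 2.82621 / 0.027 = 104.67 cm

104.67


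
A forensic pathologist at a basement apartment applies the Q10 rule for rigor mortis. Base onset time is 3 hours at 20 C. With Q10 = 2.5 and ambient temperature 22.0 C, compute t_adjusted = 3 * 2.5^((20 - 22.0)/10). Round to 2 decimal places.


Rigor mortis time adjustment:
Exponent = (T_ref - T_actual) / 10 = (20 - 22.0) / 10 = -0.2
Q10 factor = 2.5^-0.2 = 0.83255
t_adjusted = 3 * 0.83255 = 2.50 hours

2.50


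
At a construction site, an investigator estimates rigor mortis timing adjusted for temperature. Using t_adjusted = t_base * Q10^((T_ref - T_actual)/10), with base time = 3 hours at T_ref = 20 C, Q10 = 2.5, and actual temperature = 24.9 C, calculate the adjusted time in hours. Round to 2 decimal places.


Rigor mortis time adjustment:
Exponent = (T_ref - T_actual) / 10 = (20 - 24.9) / 10 = -0.49
Q10 factor = 2.5^-0.49 = 0.63828
t_adjusted = 3 * 0.63828 = 1.91 hours

1.91


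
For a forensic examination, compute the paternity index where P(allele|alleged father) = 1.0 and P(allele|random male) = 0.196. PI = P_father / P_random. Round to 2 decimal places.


Paternity Index calculation:
PI = P(allele|father) / P(allele|random)
PI = 1.0 / 0.196
PI = 5.10

5.10


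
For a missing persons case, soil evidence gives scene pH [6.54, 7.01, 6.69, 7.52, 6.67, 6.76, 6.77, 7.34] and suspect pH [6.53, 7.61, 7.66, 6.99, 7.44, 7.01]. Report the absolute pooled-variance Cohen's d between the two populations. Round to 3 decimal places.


Pooled-variance Cohen's d for soil pH comparison:
Scene mean = 55.3 / 8 = 6.9125
Suspect mean = 43.24 / 6 = 7.206667
Scene sample variance s_s^2 = 0.121707
Suspect sample variance s_c^2 = 0.193227
Pooled variance = ((n_s-1)*s_s^2 + (n_c-1)*s_c^2) / (n_s + n_c - 2) = 0.151507
Pooled SD = sqrt(0.151507) = 0.389239
Mean difference = -0.294167
|d| = |-0.294167| / 0.389239 = 0.756

0.756


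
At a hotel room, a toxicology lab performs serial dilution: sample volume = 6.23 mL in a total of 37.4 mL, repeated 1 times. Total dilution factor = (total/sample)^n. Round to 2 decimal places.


Dilution factor calculation:
Single dilution = V_total / V_sample = 37.4 / 6.23 ≈ 6.00321
Number of dilutions = 1
Total DF = (37.4 / 6.23)^1 (full precision, rounded at the end) = 6.00

6.00


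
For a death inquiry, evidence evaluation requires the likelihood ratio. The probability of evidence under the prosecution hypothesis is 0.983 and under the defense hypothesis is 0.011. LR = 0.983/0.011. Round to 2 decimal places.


Likelihood ratio calculation:
LR = P(E|Hp) / P(E|Hd)
LR = 0.983 / 0.011
LR = 89.36

89.36


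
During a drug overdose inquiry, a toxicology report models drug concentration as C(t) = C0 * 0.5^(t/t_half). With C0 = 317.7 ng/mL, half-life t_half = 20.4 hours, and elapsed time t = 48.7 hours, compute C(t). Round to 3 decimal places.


Drug concentration decay:
Number of half-lives = t / t_half = 48.7 / 20.4 = 2.387255
Decay factor = 0.5^2.387255 = 0.19114575
C(t) = 317.7 * 0.19114575 = 60.727 ng/mL

60.727


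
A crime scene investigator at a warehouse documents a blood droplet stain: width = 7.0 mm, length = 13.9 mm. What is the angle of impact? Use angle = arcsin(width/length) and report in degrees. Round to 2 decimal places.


Blood spatter impact angle calculation:
width / length = 7.0 / 13.9 = 0.503597
angle = arcsin(0.503597)
angle = 30.24 degrees

30.24


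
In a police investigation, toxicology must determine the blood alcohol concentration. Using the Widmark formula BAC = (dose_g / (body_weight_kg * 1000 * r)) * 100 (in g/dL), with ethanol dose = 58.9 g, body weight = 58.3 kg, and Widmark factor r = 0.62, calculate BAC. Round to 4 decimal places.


Applying the Widmark formula:
BAC = (dose_g / (body_wt * 1000 * r)) * 100
Denominator = 58.3 * 1000 * 0.62 = 36146
BAC = (58.9 / 36146) * 100
BAC = 0.1630 g/dL

0.1630


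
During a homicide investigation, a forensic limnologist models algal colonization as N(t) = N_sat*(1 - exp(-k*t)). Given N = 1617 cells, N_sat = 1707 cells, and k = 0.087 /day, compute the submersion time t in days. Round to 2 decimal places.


PMSI from diatom colonization curve:
N / N_sat = 1617 / 1707 = 0.947276
1 - N/N_sat = 0.052724
ln(1 - N/N_sat) = -2.942685
t = -ln(1 - N/N_sat) / k = -(-2.942685) / 0.087 = 33.82 days

33.82


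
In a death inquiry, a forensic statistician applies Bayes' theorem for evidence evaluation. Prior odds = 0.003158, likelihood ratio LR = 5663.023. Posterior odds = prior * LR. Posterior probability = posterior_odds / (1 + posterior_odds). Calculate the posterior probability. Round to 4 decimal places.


Bayesian evidence evaluation:
Posterior odds = prior_odds * LR = 0.003158 * 5663.023 = 17.88383
Posterior probability = posterior_odds / (1 + posterior_odds)
= 17.88383 / (1 + 17.88383)
= 17.88383 / 18.88383
= 0.9470

0.9470


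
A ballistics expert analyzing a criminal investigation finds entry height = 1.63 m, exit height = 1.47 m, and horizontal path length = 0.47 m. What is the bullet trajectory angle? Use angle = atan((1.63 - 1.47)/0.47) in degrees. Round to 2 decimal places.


Bullet trajectory angle:
Height difference = 1.63 - 1.47 = 0.16 m
angle = atan(0.16 / 0.47)
angle = atan(0.340426)
angle = 18.80 degrees

18.80


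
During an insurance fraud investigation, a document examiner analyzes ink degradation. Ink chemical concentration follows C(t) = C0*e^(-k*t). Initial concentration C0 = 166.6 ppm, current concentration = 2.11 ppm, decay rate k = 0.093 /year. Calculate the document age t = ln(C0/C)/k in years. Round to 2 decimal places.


Document age estimation:
C0/C = 166.6 / 2.11 = 78.957346
ln(C0/C) = 4.368908
t = 4.368908 / 0.093 = 46.98 years

46.98


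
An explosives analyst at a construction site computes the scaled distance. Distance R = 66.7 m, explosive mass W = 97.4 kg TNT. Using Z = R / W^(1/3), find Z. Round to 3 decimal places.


Scaled distance calculation:
W^(1/3) = 97.4^(1/3) = 4.601008
Z = R / W^(1/3) = 66.7 / 4.601008
Z = 14.497 m/kg^(1/3)

14.497


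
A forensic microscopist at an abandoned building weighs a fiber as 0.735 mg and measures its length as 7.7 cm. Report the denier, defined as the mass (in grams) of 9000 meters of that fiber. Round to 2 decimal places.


Denier calculation:
Mass in grams = 0.735 mg / 1000 = 0.000735 g
Length in meters = 7.7 cm / 100 = 0.077 m
Linear density = mass / length = 0.000735 / 0.077 = 0.00954545 g/m
Denier = (g/m) * 9000 = 0.00954545 * 9000 = 85.91

85.91


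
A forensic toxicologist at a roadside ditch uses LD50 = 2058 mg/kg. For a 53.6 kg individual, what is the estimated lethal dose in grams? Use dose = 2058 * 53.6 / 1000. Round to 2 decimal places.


Lethal dose calculation:
Lethal dose = LD50 * body_weight / 1000
= 2058 * 53.6 / 1000
= 110308.8 / 1000
= 110.31 g

110.31


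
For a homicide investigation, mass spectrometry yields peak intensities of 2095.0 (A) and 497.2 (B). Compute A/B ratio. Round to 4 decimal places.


Spectral peak ratio:
Peak A = 2095.0 counts
Peak B = 497.2 counts
Ratio = 2095.0 / 497.2 = 4.2136

4.2136


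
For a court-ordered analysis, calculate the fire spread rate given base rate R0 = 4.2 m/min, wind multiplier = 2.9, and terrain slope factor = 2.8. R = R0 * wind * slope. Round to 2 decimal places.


Fire spread rate calculation:
R = R0 * wind_factor * slope_factor
= 4.2 * 2.9 * 2.8
= 12.18 * 2.8
= 34.10 m/min

34.10


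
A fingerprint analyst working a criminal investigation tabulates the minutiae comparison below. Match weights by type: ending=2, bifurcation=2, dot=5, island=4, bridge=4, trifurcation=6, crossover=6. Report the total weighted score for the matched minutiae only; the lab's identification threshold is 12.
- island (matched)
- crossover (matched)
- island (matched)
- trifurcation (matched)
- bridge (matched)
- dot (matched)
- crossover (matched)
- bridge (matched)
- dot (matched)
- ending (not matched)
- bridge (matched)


Weighted minutiae match score:
  island: matched, +4 (running total 4)
  crossover: matched, +6 (running total 10)
  island: matched, +4 (running total 14)
  trifurcation: matched, +6 (running total 20)
  bridge: matched, +4 (running total 24)
  dot: matched, +5 (running total 29)
  crossover: matched, +6 (running total 35)
  bridge: matched, +4 (running total 39)
  dot: matched, +5 (running total 44)
  ending: not matched, +0
  bridge: matched, +4 (running total 48)
Total score = 48
Threshold = 12; verdict = identification

48


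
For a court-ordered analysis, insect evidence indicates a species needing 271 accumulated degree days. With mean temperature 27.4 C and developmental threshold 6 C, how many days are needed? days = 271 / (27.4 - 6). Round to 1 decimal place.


Insect development time:
Effective temperature = avg_temp - T_base = 27.4 - 6 = 21.4 C
Days = ADD / effective_temp = 271 / 21.4 = 12.7 days

12.7


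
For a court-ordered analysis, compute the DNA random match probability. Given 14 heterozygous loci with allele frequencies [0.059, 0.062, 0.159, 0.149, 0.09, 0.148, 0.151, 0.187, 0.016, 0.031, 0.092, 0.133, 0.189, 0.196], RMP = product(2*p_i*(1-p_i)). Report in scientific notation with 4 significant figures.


Computing RMP for 14 loci:
Locus 1: 2 * 0.059 * 0.941 = 0.111038
Locus 2: 2 * 0.062 * 0.938 = 0.116312
Locus 3: 2 * 0.159 * 0.841 = 0.267438
Locus 4: 2 * 0.149 * 0.851 = 0.253598
Locus 5: 2 * 0.09 * 0.91 = 0.1638
Locus 6: 2 * 0.148 * 0.852 = 0.252192
Locus 7: 2 * 0.151 * 0.849 = 0.256398
Locus 8: 2 * 0.187 * 0.813 = 0.304062
Locus 9: 2 * 0.016 * 0.984 = 0.031488
Locus 10: 2 * 0.031 * 0.969 = 0.060078
Locus 11: 2 * 0.092 * 0.908 = 0.167072
Locus 12: 2 * 0.133 * 0.867 = 0.230622
Locus 13: 2 * 0.189 * 0.811 = 0.306558
Locus 14: 2 * 0.196 * 0.804 = 0.315168
RMP = 1.987e-11

1.987e-11


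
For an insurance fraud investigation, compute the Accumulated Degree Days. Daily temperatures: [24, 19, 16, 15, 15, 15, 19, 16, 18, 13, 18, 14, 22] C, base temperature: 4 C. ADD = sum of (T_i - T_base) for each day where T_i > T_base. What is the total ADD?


Computing ADD day by day:
Day 1: max(0, 24 - 4) = 20
Day 2: max(0, 19 - 4) = 15
Day 3: max(0, 16 - 4) = 12
Day 4: max(0, 15 - 4) = 11
Day 5: max(0, 15 - 4) = 11
Day 6: max(0, 15 - 4) = 11
Day 7: max(0, 19 - 4) = 15
Day 8: max(0, 16 - 4) = 12
Day 9: max(0, 18 - 4) = 14
Day 10: max(0, 13 - 4) = 9
Day 11: max(0, 18 - 4) = 14
Day 12: max(0, 14 - 4) = 10
Day 13: max(0, 22 - 4) = 18
Total ADD = 172

172


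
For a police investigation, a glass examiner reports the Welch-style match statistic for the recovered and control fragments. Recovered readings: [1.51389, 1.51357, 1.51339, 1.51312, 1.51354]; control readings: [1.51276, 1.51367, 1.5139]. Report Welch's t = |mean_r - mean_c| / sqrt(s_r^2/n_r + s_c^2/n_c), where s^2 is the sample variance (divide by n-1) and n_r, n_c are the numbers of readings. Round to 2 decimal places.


Welch's t-criterion for glass RI comparison:
Recovered mean = sum / n_r = 7.56751 / 5 = 1.513502
Control mean = sum / n_c = 4.54033 / 3 = 1.5134433
Recovered sample variance s_r^2 = 7.877e-08
Control sample variance s_c^2 = 3.63433e-07
Welch SE (unpooled) = sqrt(s_r^2/n_r + s_c^2/n_c) = sqrt(1.5754e-08 + 1.21144e-07) = sqrt(1.36898e-07) = 0.000369997
|mean_r - mean_c| = 5.86667e-05
t = 5.86667e-05 / 0.000369997 = 0.16

0.16


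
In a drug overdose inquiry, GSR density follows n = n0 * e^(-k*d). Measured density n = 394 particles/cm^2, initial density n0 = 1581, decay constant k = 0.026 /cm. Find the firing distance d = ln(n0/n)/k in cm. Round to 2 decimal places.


GSR distance calculation:
n0/n = 1581 / 394 = 4.01269
ln(n0/n) = 1.389462
d = 1.389462 / 0.026 = 53.44 cm

53.44


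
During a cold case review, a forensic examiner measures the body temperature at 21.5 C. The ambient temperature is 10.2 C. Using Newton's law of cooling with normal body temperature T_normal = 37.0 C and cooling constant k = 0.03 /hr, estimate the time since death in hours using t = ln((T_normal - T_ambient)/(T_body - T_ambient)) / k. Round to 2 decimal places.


Using Newton's law of cooling:
t = ln((T_normal - T_ambient) / (T_body - T_ambient)) / k
T_normal - T_ambient = 26.8
T_body - T_ambient = 11.3
Ratio = 2.371681
ln(ratio) = 0.863599
t = 0.863599 / 0.03 = 28.79 hours

28.79


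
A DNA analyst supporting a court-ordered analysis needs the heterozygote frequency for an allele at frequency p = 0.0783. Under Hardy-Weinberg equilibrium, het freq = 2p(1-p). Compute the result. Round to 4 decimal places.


Hardy-Weinberg heterozygote frequency:
q = 1 - p = 1 - 0.0783 = 0.9217
2pq = 2 * 0.0783 * 0.9217 = 0.1443

0.1443


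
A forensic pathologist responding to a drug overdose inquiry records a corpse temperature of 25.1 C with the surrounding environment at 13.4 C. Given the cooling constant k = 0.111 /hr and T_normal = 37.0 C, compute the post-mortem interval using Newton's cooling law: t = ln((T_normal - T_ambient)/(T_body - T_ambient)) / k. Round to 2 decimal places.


Using Newton's law of cooling:
t = ln((T_normal - T_ambient) / (T_body - T_ambient)) / k
T_normal - T_ambient = 23.6
T_body - T_ambient = 11.7
Ratio = 2.017094
ln(ratio) = 0.701658
t = 0.701658 / 0.111 = 6.32 hours

6.32


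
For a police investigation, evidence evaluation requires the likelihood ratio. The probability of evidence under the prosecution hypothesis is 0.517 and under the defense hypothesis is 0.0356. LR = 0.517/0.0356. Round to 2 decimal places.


Likelihood ratio calculation:
LR = P(E|Hp) / P(E|Hd)
LR = 0.517 / 0.0356
LR = 14.52

14.52


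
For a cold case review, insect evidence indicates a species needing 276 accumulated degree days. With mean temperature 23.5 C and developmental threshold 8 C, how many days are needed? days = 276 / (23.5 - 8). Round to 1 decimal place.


Insect development time:
Effective temperature = avg_temp - T_base = 23.5 - 8 = 15.5 C
Days = ADD / effective_temp = 276 / 15.5 = 17.8 days

17.8


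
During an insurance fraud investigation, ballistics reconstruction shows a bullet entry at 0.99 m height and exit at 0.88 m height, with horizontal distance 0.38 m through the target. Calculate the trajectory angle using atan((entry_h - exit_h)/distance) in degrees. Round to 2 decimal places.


Bullet trajectory angle:
Height difference = 0.99 - 0.88 = 0.11 m
angle = atan(0.11 / 0.38)
angle = atan(0.289474)
angle = 16.14 degrees

16.14


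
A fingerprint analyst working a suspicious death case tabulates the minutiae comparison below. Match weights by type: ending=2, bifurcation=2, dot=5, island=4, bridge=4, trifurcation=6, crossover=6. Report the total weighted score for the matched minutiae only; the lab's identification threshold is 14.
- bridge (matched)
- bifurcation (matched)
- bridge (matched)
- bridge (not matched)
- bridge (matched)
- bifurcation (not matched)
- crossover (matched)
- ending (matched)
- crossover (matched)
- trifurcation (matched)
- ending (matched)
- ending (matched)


Weighted minutiae match score:
  bridge: matched, +4 (running total 4)
  bifurcation: matched, +2 (running total 6)
  bridge: matched, +4 (running total 10)
  bridge: not matched, +0
  bridge: matched, +4 (running total 14)
  bifurcation: not matched, +0
  crossover: matched, +6 (running total 20)
  ending: matched, +2 (running total 22)
  crossover: matched, +6 (running total 28)
  trifurcation: matched, +6 (running total 34)
  ending: matched, +2 (running total 36)
  ending: matched, +2 (running total 38)
Total score = 38
Threshold = 14; verdict = identification

38


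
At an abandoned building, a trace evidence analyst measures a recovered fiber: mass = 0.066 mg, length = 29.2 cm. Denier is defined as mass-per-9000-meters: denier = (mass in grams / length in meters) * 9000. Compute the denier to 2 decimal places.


Denier calculation:
Mass in grams = 0.066 mg / 1000 = 0.000066 g
Length in meters = 29.2 cm / 100 = 0.292 m
Linear density = mass / length = 0.000066 / 0.292 = 0.00022603 g/m
Denier = (g/m) * 9000 = 0.00022603 * 9000 = 2.03

2.03


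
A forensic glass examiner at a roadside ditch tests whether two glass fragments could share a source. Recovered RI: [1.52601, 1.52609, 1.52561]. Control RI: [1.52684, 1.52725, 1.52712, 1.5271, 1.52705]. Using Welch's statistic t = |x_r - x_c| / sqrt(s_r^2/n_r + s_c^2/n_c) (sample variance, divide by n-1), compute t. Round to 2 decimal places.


Welch's t-criterion for glass RI comparison:
Recovered mean = sum / n_r = 4.57771 / 3 = 1.5259033
Control mean = sum / n_c = 7.63536 / 5 = 1.527072
Recovered sample variance s_r^2 = 6.61333e-08
Control sample variance s_c^2 = 2.227e-08
Welch SE (unpooled) = sqrt(s_r^2/n_r + s_c^2/n_c) = sqrt(2.20444e-08 + 4.454e-09) = sqrt(2.64984e-08) = 0.000162783
|mean_r - mean_c| = 0.00116867
t = 0.00116867 / 0.000162783 = 7.18

7.18


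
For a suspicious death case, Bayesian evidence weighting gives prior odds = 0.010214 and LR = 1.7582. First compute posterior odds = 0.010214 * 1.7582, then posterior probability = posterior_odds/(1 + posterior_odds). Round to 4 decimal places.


Bayesian evidence evaluation:
Posterior odds = prior_odds * LR = 0.010214 * 1.7582 = 0.01795825
Posterior probability = posterior_odds / (1 + posterior_odds)
= 0.01795825 / (1 + 0.01795825)
= 0.01795825 / 1.01795825
= 0.0176

0.0176


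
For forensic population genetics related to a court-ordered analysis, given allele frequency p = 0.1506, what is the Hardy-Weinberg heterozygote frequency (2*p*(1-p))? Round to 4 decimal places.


Hardy-Weinberg heterozygote frequency:
q = 1 - p = 1 - 0.1506 = 0.8494
2pq = 2 * 0.1506 * 0.8494 = 0.2558

0.2558


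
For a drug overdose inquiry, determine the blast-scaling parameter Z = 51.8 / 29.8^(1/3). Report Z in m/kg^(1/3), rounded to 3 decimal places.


Scaled distance calculation:
W^(1/3) = 29.8^(1/3) = 3.100312
Z = R / W^(1/3) = 51.8 / 3.100312
Z = 16.708 m/kg^(1/3)

16.708


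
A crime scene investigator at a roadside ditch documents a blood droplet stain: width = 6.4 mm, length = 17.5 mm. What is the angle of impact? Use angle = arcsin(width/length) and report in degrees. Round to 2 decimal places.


Blood spatter impact angle calculation:
width / length = 6.4 / 17.5 = 0.365714
angle = arcsin(0.365714)
angle = 21.45 degrees

21.45


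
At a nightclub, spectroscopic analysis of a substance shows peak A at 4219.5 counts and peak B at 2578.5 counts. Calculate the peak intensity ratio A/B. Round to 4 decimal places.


Spectral peak ratio:
Peak A = 4219.5 counts
Peak B = 2578.5 counts
Ratio = 4219.5 / 2578.5 = 1.6364

1.6364


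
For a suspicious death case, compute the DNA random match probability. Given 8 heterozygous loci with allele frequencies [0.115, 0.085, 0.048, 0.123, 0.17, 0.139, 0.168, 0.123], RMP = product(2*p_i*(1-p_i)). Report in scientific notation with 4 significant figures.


Computing RMP for 8 loci:
Locus 1: 2 * 0.115 * 0.885 = 0.20355
Locus 2: 2 * 0.085 * 0.915 = 0.15555
Locus 3: 2 * 0.048 * 0.952 = 0.091392
Locus 4: 2 * 0.123 * 0.877 = 0.215742
Locus 5: 2 * 0.17 * 0.83 = 0.2822
Locus 6: 2 * 0.139 * 0.861 = 0.239358
Locus 7: 2 * 0.168 * 0.832 = 0.279552
Locus 8: 2 * 0.123 * 0.877 = 0.215742
RMP = 2.543e-06

2.543e-06


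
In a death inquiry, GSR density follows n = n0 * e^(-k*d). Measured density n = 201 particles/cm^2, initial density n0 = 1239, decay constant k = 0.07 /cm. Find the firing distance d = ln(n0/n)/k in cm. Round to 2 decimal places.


GSR distance calculation:
n0/n = 1239 / 201 = 6.164179
ln(n0/n) = 1.818755
d = 1.818755 / 0.07 = 25.98 cm

25.98


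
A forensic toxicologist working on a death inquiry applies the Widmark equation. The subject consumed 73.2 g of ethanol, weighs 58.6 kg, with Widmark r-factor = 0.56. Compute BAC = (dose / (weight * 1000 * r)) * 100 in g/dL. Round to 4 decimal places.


Applying the Widmark formula:
BAC = (dose_g / (body_wt * 1000 * r)) * 100
Denominator = 58.6 * 1000 * 0.56 = 32816
BAC = (73.2 / 32816) * 100
BAC = 0.2231 g/dL

0.2231


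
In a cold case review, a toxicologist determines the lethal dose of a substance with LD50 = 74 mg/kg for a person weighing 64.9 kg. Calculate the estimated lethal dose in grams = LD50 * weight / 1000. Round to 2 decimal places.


Lethal dose calculation:
Lethal dose = LD50 * body_weight / 1000
= 74 * 64.9 / 1000
= 4802.6 / 1000
= 4.80 g

4.80


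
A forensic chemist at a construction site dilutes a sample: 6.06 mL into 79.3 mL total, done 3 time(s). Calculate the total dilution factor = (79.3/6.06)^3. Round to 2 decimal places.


Dilution factor calculation:
Single dilution = V_total / V_sample = 79.3 / 6.06 ≈ 13.085809
Number of dilutions = 3
Total DF = (79.3 / 6.06)^3 (full precision, rounded at the end) = 2240.79

2240.79


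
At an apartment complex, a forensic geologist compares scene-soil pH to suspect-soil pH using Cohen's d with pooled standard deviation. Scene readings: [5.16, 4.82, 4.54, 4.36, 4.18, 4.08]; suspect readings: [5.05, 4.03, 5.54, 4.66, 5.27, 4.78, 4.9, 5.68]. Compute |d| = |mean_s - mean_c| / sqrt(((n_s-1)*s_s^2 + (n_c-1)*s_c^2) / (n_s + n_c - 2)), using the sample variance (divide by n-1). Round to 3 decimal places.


Pooled-variance Cohen's d for soil pH comparison:
Scene mean = 27.14 / 6 = 4.523333
Suspect mean = 39.91 / 8 = 4.98875
Scene sample variance s_s^2 = 0.166947
Suspect sample variance s_c^2 = 0.277612
Pooled variance = ((n_s-1)*s_s^2 + (n_c-1)*s_c^2) / (n_s + n_c - 2) = 0.231502
Pooled SD = sqrt(0.231502) = 0.481147
Mean difference = -0.465417
|d| = |-0.465417| / 0.481147 = 0.967

0.967


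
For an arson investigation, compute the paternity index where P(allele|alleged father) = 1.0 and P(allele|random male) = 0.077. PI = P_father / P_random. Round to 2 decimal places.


Paternity Index calculation:
PI = P(allele|father) / P(allele|random)
PI = 1.0 / 0.077
PI = 12.99

12.99


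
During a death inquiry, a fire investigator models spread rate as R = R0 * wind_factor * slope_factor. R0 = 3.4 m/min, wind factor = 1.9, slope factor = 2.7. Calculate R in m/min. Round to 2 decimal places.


Fire spread rate calculation:
R = R0 * wind_factor * slope_factor
= 3.4 * 1.9 * 2.7
= 6.46 * 2.7
= 17.44 m/min

17.44


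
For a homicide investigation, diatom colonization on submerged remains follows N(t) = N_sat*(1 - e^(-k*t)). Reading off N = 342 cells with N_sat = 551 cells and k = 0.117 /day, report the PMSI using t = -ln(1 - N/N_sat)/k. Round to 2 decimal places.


PMSI from diatom colonization curve:
N / N_sat = 342 / 551 = 0.62069
1 - N/N_sat = 0.37931
ln(1 - N/N_sat) = -0.969401
t = -ln(1 - N/N_sat) / k = -(-0.969401) / 0.117 = 8.29 days

8.29


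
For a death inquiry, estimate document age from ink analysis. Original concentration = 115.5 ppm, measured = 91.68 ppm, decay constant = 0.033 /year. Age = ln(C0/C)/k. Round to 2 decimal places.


Document age estimation:
C0/C = 115.5 / 91.68 = 1.259817
ln(C0/C) = 0.230966
t = 0.230966 / 0.033 = 7.00 years

7.00


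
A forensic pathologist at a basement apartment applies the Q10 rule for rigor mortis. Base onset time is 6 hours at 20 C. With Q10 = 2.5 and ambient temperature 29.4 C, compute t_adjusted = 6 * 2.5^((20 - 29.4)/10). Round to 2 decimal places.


Rigor mortis time adjustment:
Exponent = (T_ref - T_actual) / 10 = (20 - 29.4) / 10 = -0.94
Q10 factor = 2.5^-0.94 = 0.42261
t_adjusted = 6 * 0.42261 = 2.54 hours

2.54


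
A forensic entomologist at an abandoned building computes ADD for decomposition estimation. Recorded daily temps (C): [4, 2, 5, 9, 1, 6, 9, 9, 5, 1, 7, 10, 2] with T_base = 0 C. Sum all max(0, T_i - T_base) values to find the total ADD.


Computing ADD day by day:
Day 1: max(0, 4 - 0) = 4
Day 2: max(0, 2 - 0) = 2
Day 3: max(0, 5 - 0) = 5
Day 4: max(0, 9 - 0) = 9
Day 5: max(0, 1 - 0) = 1
Day 6: max(0, 6 - 0) = 6
Day 7: max(0, 9 - 0) = 9
Day 8: max(0, 9 - 0) = 9
Day 9: max(0, 5 - 0) = 5
Day 10: max(0, 1 - 0) = 1
Day 11: max(0, 7 - 0) = 7
Day 12: max(0, 10 - 0) = 10
Day 13: max(0, 2 - 0) = 2
Total ADD = 70

70


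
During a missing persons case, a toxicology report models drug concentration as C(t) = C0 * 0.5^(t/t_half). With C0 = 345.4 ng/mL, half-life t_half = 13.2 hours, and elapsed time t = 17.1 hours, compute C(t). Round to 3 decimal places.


Drug concentration decay:
Number of half-lives = t / t_half = 17.1 / 13.2 = 1.295455
Decay factor = 0.5^1.295455 = 0.40740766
C(t) = 345.4 * 0.40740766 = 140.719 ng/mL

140.719


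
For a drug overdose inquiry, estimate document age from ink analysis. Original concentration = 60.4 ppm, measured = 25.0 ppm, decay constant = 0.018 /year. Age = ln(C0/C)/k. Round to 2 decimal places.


Document age estimation:
C0/C = 60.4 / 25.0 = 2.416
ln(C0/C) = 0.882113
t = 0.882113 / 0.018 = 49.01 years

49.01


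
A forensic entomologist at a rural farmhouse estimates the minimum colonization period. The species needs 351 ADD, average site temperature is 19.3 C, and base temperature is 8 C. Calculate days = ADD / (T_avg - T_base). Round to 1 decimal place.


Insect development time:
Effective temperature = avg_temp - T_base = 19.3 - 8 = 11.3 C
Days = ADD / effective_temp = 351 / 11.3 = 31.1 days

31.1


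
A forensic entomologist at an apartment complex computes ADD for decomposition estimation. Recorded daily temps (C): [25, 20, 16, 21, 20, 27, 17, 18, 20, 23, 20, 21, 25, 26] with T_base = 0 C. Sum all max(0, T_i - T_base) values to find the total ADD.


Computing ADD day by day:
Day 1: max(0, 25 - 0) = 25
Day 2: max(0, 20 - 0) = 20
Day 3: max(0, 16 - 0) = 16
Day 4: max(0, 21 - 0) = 21
Day 5: max(0, 20 - 0) = 20
Day 6: max(0, 27 - 0) = 27
Day 7: max(0, 17 - 0) = 17
Day 8: max(0, 18 - 0) = 18
Day 9: max(0, 20 - 0) = 20
Day 10: max(0, 23 - 0) = 23
Day 11: max(0, 20 - 0) = 20
Day 12: max(0, 21 - 0) = 21
Day 13: max(0, 25 - 0) = 25
Day 14: max(0, 26 - 0) = 26
Total ADD = 299

299


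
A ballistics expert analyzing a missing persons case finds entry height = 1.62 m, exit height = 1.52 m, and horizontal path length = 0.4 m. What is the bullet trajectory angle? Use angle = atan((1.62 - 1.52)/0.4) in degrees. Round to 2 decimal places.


Bullet trajectory angle:
Height difference = 1.62 - 1.52 = 0.1 m
angle = atan(0.1 / 0.4)
angle = atan(0.25)
angle = 14.04 degrees

14.04


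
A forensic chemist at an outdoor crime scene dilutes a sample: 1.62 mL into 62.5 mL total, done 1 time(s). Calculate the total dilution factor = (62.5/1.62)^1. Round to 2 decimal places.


Dilution factor calculation:
Single dilution = V_total / V_sample = 62.5 / 1.62 ≈ 38.580247
Number of dilutions = 1
Total DF = (62.5 / 1.62)^1 (full precision, rounded at the end) = 38.58

38.58


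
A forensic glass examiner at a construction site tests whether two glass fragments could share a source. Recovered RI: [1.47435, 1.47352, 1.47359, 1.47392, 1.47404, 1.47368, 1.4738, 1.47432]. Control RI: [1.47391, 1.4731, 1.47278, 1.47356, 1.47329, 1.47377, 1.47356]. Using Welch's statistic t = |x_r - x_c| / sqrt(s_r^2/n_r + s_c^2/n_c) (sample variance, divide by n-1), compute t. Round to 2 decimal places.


Welch's t-criterion for glass RI comparison:
Recovered mean = sum / n_r = 11.79122 / 8 = 1.4739025
Control mean = sum / n_c = 10.31397 / 7 = 1.4734243
Recovered sample variance s_r^2 = 9.96786e-08
Control sample variance s_c^2 = 1.55095e-07
Welch SE (unpooled) = sqrt(s_r^2/n_r + s_c^2/n_c) = sqrt(1.24598e-08 + 2.21565e-08) = sqrt(3.46163e-08) = 0.000186055
|mean_r - mean_c| = 0.000478214
t = 0.000478214 / 0.000186055 = 2.57

2.57


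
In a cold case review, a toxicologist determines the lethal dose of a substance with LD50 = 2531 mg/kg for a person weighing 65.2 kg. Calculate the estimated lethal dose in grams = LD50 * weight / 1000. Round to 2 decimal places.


Lethal dose calculation:
Lethal dose = LD50 * body_weight / 1000
= 2531 * 65.2 / 1000
= 165021.2 / 1000
= 165.02 g

165.02


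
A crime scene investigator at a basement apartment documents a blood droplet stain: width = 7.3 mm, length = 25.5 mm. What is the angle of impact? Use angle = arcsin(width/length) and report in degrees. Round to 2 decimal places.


Blood spatter impact angle calculation:
width / length = 7.3 / 25.5 = 0.286275
angle = arcsin(0.286275)
angle = 16.64 degrees

16.64


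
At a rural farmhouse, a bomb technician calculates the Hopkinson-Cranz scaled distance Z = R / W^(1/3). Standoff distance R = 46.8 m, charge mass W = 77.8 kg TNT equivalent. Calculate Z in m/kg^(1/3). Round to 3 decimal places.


Scaled distance calculation:
W^(1/3) = 77.8^(1/3) = 4.269004
Z = R / W^(1/3) = 46.8 / 4.269004
Z = 10.963 m/kg^(1/3)

10.963


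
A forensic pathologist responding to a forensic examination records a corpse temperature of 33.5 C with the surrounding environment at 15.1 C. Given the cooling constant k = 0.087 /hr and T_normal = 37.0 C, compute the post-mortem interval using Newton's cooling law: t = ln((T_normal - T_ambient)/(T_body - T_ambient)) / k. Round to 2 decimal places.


Using Newton's law of cooling:
t = ln((T_normal - T_ambient) / (T_body - T_ambient)) / k
T_normal - T_ambient = 21.9
T_body - T_ambient = 18.4
Ratio = 1.190217
ln(ratio) = 0.174136
t = 0.174136 / 0.087 = 2.00 hours

2.00


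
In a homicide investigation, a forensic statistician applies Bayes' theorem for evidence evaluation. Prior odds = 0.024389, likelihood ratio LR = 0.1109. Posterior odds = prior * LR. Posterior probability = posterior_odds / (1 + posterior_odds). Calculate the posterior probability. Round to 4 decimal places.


Bayesian evidence evaluation:
Posterior odds = prior_odds * LR = 0.024389 * 0.1109 = 0.00270474
Posterior probability = posterior_odds / (1 + posterior_odds)
= 0.00270474 / (1 + 0.00270474)
= 0.00270474 / 1.00270474
= 0.0027

0.0027


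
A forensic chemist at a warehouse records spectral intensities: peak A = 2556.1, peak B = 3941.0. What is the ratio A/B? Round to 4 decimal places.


Spectral peak ratio:
Peak A = 2556.1 counts
Peak B = 3941.0 counts
Ratio = 2556.1 / 3941.0 = 0.6486

0.6486


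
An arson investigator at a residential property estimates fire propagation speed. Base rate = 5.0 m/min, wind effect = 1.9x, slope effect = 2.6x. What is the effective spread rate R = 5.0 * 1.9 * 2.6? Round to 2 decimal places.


Fire spread rate calculation:
R = R0 * wind_factor * slope_factor
= 5.0 * 1.9 * 2.6
= 9.5 * 2.6
= 24.70 m/min

24.70


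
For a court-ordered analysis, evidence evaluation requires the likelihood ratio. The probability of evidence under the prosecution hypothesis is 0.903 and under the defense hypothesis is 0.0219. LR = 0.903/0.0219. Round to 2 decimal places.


Likelihood ratio calculation:
LR = P(E|Hp) / P(E|Hd)
LR = 0.903 / 0.0219
LR = 41.23

41.23


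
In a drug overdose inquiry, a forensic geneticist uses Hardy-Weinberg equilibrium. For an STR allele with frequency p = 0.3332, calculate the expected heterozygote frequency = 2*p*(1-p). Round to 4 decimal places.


Hardy-Weinberg heterozygote frequency:
q = 1 - p = 1 - 0.3332 = 0.6668
2pq = 2 * 0.3332 * 0.6668 = 0.4444

0.4444


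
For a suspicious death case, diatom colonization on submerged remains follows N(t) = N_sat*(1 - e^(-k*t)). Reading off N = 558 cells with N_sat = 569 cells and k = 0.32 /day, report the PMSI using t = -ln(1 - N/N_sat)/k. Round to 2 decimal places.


PMSI from diatom colonization curve:
N / N_sat = 558 / 569 = 0.980668
1 - N/N_sat = 0.019332
ln(1 - N/N_sat) = -3.945994
t = -ln(1 - N/N_sat) / k = -(-3.945994) / 0.32 = 12.33 days

12.33


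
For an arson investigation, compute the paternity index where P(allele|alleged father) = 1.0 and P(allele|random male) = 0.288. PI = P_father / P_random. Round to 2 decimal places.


Paternity Index calculation:
PI = P(allele|father) / P(allele|random)
PI = 1.0 / 0.288
PI = 3.47

3.47


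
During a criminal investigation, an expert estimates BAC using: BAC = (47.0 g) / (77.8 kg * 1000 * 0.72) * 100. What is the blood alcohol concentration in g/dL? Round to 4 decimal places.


Applying the Widmark formula:
BAC = (dose_g / (body_wt * 1000 * r)) * 100
Denominator = 77.8 * 1000 * 0.72 = 56016
BAC = (47.0 / 56016) * 100
BAC = 0.0839 g/dL

0.0839


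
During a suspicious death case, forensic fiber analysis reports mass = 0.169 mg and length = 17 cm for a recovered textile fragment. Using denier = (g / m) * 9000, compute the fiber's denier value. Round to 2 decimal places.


Denier calculation:
Mass in grams = 0.169 mg / 1000 = 0.000169 g
Length in meters = 17 cm / 100 = 0.17 m
Linear density = mass / length = 0.000169 / 0.17 = 0.00099412 g/m
Denier = (g/m) * 9000 = 0.00099412 * 9000 = 8.95

8.95


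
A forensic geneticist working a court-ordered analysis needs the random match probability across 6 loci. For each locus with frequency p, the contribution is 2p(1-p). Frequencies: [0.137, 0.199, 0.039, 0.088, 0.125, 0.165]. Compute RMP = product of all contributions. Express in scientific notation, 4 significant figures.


Computing RMP for 6 loci:
Locus 1: 2 * 0.137 * 0.863 = 0.236462
Locus 2: 2 * 0.199 * 0.801 = 0.318798
Locus 3: 2 * 0.039 * 0.961 = 0.074958
Locus 4: 2 * 0.088 * 0.912 = 0.160512
Locus 5: 2 * 0.125 * 0.875 = 0.21875
Locus 6: 2 * 0.165 * 0.835 = 0.27555
RMP = 5.467e-05

5.467e-05


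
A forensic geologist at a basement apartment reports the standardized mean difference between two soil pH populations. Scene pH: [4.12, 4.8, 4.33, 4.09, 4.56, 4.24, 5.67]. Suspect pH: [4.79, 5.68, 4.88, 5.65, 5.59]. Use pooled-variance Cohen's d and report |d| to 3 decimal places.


Pooled-variance Cohen's d for soil pH comparison:
Scene mean = 31.81 / 7 = 4.544286
Suspect mean = 26.59 / 5 = 5.318
Scene sample variance s_s^2 = 0.309629
Suspect sample variance s_c^2 = 0.19647
Pooled variance = ((n_s-1)*s_s^2 + (n_c-1)*s_c^2) / (n_s + n_c - 2) = 0.264365
Pooled SD = sqrt(0.264365) = 0.514164
Mean difference = -0.773714
|d| = |-0.773714| / 0.514164 = 1.505

1.505


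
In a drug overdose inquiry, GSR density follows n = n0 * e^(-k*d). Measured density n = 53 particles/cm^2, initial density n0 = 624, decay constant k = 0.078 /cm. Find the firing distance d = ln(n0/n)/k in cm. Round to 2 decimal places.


GSR distance calculation:
n0/n = 624 / 53 = 11.773585
ln(n0/n) = 2.465858
d = 2.465858 / 0.078 = 31.61 cm

31.61


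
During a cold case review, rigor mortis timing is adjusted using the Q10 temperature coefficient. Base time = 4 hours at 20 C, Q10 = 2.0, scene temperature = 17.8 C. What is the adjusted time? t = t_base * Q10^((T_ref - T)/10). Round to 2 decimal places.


Rigor mortis time adjustment:
Exponent = (T_ref - T_actual) / 10 = (20 - 17.8) / 10 = 0.22
Q10 factor = 2.0^0.22 = 1.16473
t_adjusted = 4 * 1.16473 = 4.66 hours

4.66


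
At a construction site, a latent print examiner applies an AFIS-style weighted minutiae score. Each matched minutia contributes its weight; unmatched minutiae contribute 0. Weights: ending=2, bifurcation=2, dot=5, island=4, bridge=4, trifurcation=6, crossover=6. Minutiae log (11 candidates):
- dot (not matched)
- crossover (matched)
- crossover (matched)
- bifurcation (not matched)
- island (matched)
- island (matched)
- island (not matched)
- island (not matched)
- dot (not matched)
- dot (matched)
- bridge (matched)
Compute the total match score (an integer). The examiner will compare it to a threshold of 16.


Weighted minutiae match score:
  dot: not matched, +0
  crossover: matched, +6 (running total 6)
  crossover: matched, +6 (running total 12)
  bifurcation: not matched, +0
  island: matched, +4 (running total 16)
  island: matched, +4 (running total 20)
  island: not matched, +0
  island: not matched, +0
  dot: not matched, +0
  dot: matched, +5 (running total 25)
  bridge: matched, +4 (running total 29)
Total score = 29
Threshold = 16; verdict = identification

29


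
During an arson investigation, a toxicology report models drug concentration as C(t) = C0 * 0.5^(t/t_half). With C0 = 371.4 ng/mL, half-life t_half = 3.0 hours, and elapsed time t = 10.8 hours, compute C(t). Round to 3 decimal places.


Drug concentration decay:
Number of half-lives = t / t_half = 10.8 / 3.0 = 3.6
Decay factor = 0.5^3.6 = 0.08246924
C(t) = 371.4 * 0.08246924 = 30.629 ng/mL

30.629


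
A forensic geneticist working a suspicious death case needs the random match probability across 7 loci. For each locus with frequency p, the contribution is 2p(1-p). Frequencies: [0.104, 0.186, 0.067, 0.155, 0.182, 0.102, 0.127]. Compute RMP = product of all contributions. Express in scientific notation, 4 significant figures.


Computing RMP for 7 loci:
Locus 1: 2 * 0.104 * 0.896 = 0.186368
Locus 2: 2 * 0.186 * 0.814 = 0.302808
Locus 3: 2 * 0.067 * 0.933 = 0.125022
Locus 4: 2 * 0.155 * 0.845 = 0.26195
Locus 5: 2 * 0.182 * 0.818 = 0.297752
Locus 6: 2 * 0.102 * 0.898 = 0.183192
Locus 7: 2 * 0.127 * 0.873 = 0.221742
RMP = 2.235e-05

2.235e-05


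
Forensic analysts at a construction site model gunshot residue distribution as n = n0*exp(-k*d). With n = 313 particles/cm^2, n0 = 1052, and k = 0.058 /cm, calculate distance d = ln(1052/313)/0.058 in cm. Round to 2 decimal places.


GSR distance calculation:
n0/n = 1052 / 313 = 3.361022
ln(n0/n) = 1.212245
d = 1.212245 / 0.058 = 20.90 cm

20.90
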